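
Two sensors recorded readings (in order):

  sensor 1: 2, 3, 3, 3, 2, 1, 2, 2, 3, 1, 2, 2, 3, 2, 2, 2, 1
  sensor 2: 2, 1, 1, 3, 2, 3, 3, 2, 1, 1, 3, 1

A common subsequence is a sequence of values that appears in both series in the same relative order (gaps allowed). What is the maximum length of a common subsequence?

One common subsequence of length 9: 2 (sensor 1 #1, sensor 2 #1), 3 (sensor 1 #2, sensor 2 #4), 3 (sensor 1 #3, sensor 2 #6), 3 (sensor 1 #4, sensor 2 #7), 2 (sensor 1 #5, sensor 2 #8), 1 (sensor 1 #6, sensor 2 #9), 1 (sensor 1 #10, sensor 2 #10), 3 (sensor 1 #13, sensor 2 #11), 1 (sensor 1 #17, sensor 2 #12). Since dp[17][12] = 9, nothing longer is possible.

9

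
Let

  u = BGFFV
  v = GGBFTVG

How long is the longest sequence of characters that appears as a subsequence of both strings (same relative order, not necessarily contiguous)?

3

One common subsequence of length 3: B [1,3], then F [3,4], then V [5,6]. The LCS DP gives dp[5][7] = 3, so this is optimal.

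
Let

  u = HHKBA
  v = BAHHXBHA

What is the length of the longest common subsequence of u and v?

Taking H at u[1]=v[3] → H at u[2]=v[4] → B at u[4]=v[6] → A at u[5]=v[8] gives a common subsequence of length 4. Since dp[5][8] = 4, nothing longer is possible.

4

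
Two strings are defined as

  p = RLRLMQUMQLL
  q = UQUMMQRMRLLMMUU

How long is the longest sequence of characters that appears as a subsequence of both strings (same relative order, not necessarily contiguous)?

Pick Q (p #6, q #2); then U (p #7, q #3); then M (p #8, q #5); then Q (p #9, q #6); then L (p #10, q #10); then L (p #11, q #11); all 6 characters appear in both, in order. Since dp[11][15] = 6, nothing longer is possible.

6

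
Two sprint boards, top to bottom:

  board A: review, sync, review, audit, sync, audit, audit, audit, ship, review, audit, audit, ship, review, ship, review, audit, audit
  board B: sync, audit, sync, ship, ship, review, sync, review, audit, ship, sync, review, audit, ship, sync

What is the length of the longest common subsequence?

9

Pick sync at board A[2]=board B[1] → audit at board A[4]=board B[2] → sync at board A[5]=board B[3] → ship at board A[9]=board B[5] → review at board A[10]=board B[8] → audit at board A[12]=board B[9] → ship at board A[13]=board B[10] → review at board A[14]=board B[12] → ship at board A[15]=board B[14]; all 9 tasks appear in both, in order, and the DP table's final entry dp[18][15] is also 9, so no common subsequence is longer.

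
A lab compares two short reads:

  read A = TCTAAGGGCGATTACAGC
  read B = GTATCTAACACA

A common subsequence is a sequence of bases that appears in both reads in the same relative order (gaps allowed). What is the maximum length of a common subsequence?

Pick T (read A #1, read B #4); then C (read A #2, read B #5); then T (read A #3, read B #6); then A (read A #4, read B #7); then A (read A #5, read B #8); then C (read A #9, read B #9); then A (read A #14, read B #10); then C (read A #15, read B #11); then A (read A #16, read B #12); all 9 bases appear in both, in order. Since dp[18][12] = 9, nothing longer is possible.

9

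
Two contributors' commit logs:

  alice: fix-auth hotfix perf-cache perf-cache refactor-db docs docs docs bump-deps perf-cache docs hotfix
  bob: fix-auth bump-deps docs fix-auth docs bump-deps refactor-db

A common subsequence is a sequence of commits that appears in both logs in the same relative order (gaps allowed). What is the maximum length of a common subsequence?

Taking fix-auth [1,1] → docs [6,3] → docs [8,5] → bump-deps [9,6] gives a common subsequence of length 4, and the DP table's final entry dp[12][7] is also 4, so no common subsequence is longer.

4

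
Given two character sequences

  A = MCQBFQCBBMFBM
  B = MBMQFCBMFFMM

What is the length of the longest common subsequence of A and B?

8

One common subsequence of length 8: M (A #1, B #3); then Q (A #3, B #4); then F (A #5, B #5); then C (A #7, B #6); then B (A #9, B #7); then M (A #10, B #8); then F (A #11, B #10); then M (A #13, B #12). Since dp[13][12] = 8, nothing longer is possible.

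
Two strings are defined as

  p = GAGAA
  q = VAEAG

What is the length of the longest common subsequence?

2

Pick A [2,4] → G [3,5]; all 2 characters appear in both, in order. The LCS DP gives dp[5][5] = 2, so this is optimal.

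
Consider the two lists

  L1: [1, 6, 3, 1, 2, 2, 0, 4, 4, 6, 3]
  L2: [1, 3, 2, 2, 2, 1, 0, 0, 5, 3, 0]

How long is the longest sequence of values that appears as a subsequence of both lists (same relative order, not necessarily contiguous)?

6

Match 1 at L1[1]=L2[1] → 3 at L1[3]=L2[2] → 2 at L1[5]=L2[4] → 2 at L1[6]=L2[5] → 0 at L1[7]=L2[8] → 3 at L1[11]=L2[10] — 6 values in the same relative order in both, and the DP table's final entry dp[11][11] is also 6, so no common subsequence is longer.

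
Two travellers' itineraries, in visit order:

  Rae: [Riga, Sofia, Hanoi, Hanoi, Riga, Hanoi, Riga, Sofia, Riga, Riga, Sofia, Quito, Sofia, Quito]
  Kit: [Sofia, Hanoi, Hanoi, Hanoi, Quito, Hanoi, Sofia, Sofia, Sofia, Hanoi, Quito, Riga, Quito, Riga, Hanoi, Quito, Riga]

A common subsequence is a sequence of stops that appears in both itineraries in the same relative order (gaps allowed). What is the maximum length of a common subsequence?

Taking Sofia at Rae[2]=Kit[1], then Hanoi at Rae[3]=Kit[3], then Hanoi at Rae[4]=Kit[4], then Hanoi at Rae[6]=Kit[6], then Sofia at Rae[8]=Kit[9], then Riga at Rae[9]=Kit[12], then Riga at Rae[10]=Kit[14], then Quito at Rae[12]=Kit[16] gives a common subsequence of length 8. dp[14][17] = 8 confirms this is the maximum.

8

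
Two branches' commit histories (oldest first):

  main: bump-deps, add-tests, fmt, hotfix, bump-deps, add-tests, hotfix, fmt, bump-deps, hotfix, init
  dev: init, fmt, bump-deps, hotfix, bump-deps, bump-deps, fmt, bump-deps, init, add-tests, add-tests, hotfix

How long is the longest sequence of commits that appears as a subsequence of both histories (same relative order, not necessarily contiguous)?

Match bump-deps (main #1, dev #3); then hotfix (main #4, dev #4); then bump-deps (main #5, dev #6); then fmt (main #8, dev #7); then bump-deps (main #9, dev #8); then hotfix (main #10, dev #12) — 6 commits in the same relative order in both. Since dp[11][12] = 6, nothing longer is possible.

6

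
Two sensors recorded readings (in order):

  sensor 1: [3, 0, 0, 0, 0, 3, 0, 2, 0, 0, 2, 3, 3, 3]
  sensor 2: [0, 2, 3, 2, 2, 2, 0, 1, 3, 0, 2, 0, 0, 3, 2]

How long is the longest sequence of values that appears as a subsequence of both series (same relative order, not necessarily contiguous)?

8

Match 3 at sensor 1[1]=sensor 2[3], then 0 at sensor 1[2]=sensor 2[7], then 3 at sensor 1[6]=sensor 2[9], then 0 at sensor 1[7]=sensor 2[10], then 2 at sensor 1[8]=sensor 2[11], then 0 at sensor 1[9]=sensor 2[12], then 0 at sensor 1[10]=sensor 2[13], then 2 at sensor 1[11]=sensor 2[15] — 8 values in the same relative order in both. The LCS DP gives dp[14][15] = 8, so this is optimal.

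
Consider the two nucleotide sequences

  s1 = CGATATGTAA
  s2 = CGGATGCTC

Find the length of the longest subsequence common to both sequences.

One common subsequence of length 6: C at s1[1]=s2[1], then G at s1[2]=s2[3], then A at s1[5]=s2[4], then T at s1[6]=s2[5], then G at s1[7]=s2[6], then T at s1[8]=s2[8]. The LCS DP gives dp[10][9] = 6, so this is optimal.

6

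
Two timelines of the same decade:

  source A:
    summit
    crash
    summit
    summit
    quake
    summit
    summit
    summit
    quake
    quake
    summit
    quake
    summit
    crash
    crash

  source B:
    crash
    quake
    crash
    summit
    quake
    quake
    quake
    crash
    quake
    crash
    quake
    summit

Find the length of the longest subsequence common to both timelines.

8

Pick crash [2,1]; then quake [5,2]; then summit [8,4]; then quake [9,5]; then quake [10,6]; then quake [12,7]; then crash [14,8]; then crash [15,10]; all 8 events appear in both, in order. dp[15][12] = 8 confirms this is the maximum.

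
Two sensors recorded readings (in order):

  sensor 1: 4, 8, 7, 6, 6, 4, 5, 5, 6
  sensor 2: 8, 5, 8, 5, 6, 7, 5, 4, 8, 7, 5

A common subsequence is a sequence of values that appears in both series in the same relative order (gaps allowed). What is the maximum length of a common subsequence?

4

Match 4 at sensor 1[1]=sensor 2[8]; then 8 at sensor 1[2]=sensor 2[9]; then 7 at sensor 1[3]=sensor 2[10]; then 5 at sensor 1[8]=sensor 2[11] — 4 values in the same relative order in both. Since dp[9][11] = 4, nothing longer is possible.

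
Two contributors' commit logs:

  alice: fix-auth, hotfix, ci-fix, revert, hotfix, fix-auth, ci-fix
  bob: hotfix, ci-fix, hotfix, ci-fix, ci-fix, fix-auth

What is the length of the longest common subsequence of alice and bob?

4

Match hotfix at alice[2]=bob[1]; then ci-fix at alice[3]=bob[2]; then hotfix at alice[5]=bob[3]; then fix-auth at alice[6]=bob[6] — 4 commits in the same relative order in both, and the DP table's final entry dp[7][6] is also 4, so no common subsequence is longer.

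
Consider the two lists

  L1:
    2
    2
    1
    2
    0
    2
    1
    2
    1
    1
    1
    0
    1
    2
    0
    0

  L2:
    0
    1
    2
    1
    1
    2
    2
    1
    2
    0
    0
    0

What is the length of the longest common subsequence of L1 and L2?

Taking 2 at L1[1]=L2[3], then 1 at L1[3]=L2[5], then 2 at L1[4]=L2[6], then 2 at L1[6]=L2[7], then 1 at L1[7]=L2[8], then 2 at L1[8]=L2[9], then 0 at L1[12]=L2[10], then 0 at L1[15]=L2[11], then 0 at L1[16]=L2[12] gives a common subsequence of length 9, and the DP table's final entry dp[16][12] is also 9, so no common subsequence is longer.

9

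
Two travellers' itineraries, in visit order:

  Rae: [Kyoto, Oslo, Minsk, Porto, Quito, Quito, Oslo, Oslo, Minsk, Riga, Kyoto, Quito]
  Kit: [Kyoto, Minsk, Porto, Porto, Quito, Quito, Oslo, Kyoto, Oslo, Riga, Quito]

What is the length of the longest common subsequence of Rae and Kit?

Pick Kyoto (Rae #1, Kit #1), then Minsk (Rae #3, Kit #2), then Porto (Rae #4, Kit #4), then Quito (Rae #5, Kit #5), then Quito (Rae #6, Kit #6), then Oslo (Rae #7, Kit #7), then Oslo (Rae #8, Kit #9), then Riga (Rae #10, Kit #10), then Quito (Rae #12, Kit #11); all 9 stops appear in both, in order. Since dp[12][11] = 9, nothing longer is possible.

9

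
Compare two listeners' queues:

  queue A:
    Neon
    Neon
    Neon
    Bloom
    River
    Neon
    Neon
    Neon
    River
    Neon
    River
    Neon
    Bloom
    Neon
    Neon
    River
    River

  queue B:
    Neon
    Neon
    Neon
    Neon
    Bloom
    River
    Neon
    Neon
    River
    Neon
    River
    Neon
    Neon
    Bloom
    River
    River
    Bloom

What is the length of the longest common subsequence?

One common subsequence of length 14: Neon [1,2], then Neon [2,3], then Neon [3,4], then Bloom [4,5], then River [5,6], then Neon [6,7], then Neon [7,8], then Neon [8,10], then River [9,11], then Neon [10,12], then Neon [12,13], then Bloom [13,14], then River [16,15], then River [17,16]. Since dp[17][17] = 14, nothing longer is possible.

14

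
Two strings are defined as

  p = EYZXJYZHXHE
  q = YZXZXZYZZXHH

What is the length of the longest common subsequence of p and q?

7

Let dp[i][j] be the LCS length of the first i characters of p and the first j characters of q. dp[i][j] = dp[i-1][j-1]+1 when the i-th and j-th characters match, else max(dp[i-1][j], dp[i][j-1]).
    ·  Y  Z  X  Z  X  Z  Y  Z  Z  X  H  H
 ·  0  0  0  0  0  0  0  0  0  0  0  0  0
 E  0  0  0  0  0  0  0  0  0  0  0  0  0
 Y  0  1  1  1  1  1  1  1  1  1  1  1  1
 Z  0  1  2  2  2  2  2  2  2  2  2  2  2
 X  0  1  2  3  3  3  3  3  3  3  3  3  3
 J  0  1  2  3  3  3  3  3  3  3  3  3  3
 Y  0  1  2  3  3  3  3  4  4  4  4  4  4
 Z  0  1  2  3  4  4  4  4  5  5  5  5  5
 H  0  1  2  3  4  4  4  4  5  5  5  6  6
 X  0  1  2  3  4  5  5  5  5  5  6  6  6
 H  0  1  2  3  4  5  5  5  5  5  6  7  7
 E  0  1  2  3  4  5  5  5  5  5  6  7  7
dp[11][12] = 7. One LCS (by backtracking along matches): YZXYZHH.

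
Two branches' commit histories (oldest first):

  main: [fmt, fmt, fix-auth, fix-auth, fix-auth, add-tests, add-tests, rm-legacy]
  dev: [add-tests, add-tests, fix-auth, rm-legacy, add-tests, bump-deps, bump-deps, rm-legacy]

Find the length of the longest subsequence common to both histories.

3

Taking fix-auth [3,3] → add-tests [6,5] → rm-legacy [8,8] gives a common subsequence of length 3. The LCS DP gives dp[8][8] = 3, so this is optimal.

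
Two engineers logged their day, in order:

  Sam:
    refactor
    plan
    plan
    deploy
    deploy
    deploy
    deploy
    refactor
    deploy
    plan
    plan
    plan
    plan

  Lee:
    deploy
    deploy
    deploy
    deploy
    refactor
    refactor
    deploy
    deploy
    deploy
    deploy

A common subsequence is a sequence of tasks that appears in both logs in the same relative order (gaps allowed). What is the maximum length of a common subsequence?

6

Pick deploy [4,1]; then deploy [5,2]; then deploy [6,3]; then deploy [7,4]; then refactor [8,6]; then deploy [9,10]; all 6 tasks appear in both, in order, and the DP table's final entry dp[13][10] is also 6, so no common subsequence is longer.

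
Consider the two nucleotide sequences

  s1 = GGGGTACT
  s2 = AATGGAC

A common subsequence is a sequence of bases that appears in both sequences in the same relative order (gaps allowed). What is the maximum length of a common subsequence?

4

Let dp[i][j] be the LCS length of the first i bases of s1 and the first j bases of s2. dp[i][j] = dp[i-1][j-1]+1 when the i-th and j-th bases match, else max(dp[i-1][j], dp[i][j-1]).
    ·  A  A  T  G  G  A  C
 ·  0  0  0  0  0  0  0  0
 G  0  0  0  0  1  1  1  1
 G  0  0  0  0  1  2  2  2
 G  0  0  0  0  1  2  2  2
 G  0  0  0  0  1  2  2  2
 T  0  0  0  1  1  2  2  2
 A  0  1  1  1  1  2  3  3
 C  0  1  1  1  1  2  3  4
 T  0  1  1  2  2  2  3  4
dp[8][7] = 4. One LCS (by backtracking along matches): GGAC.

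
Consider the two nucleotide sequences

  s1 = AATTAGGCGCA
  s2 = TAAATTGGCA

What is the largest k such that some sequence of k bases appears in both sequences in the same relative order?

One common subsequence of length 8: A (s1 #1, s2 #3); then A (s1 #2, s2 #4); then T (s1 #3, s2 #5); then T (s1 #4, s2 #6); then G (s1 #7, s2 #7); then G (s1 #9, s2 #8); then C (s1 #10, s2 #9); then A (s1 #11, s2 #10). The LCS DP gives dp[11][10] = 8, so this is optimal.

8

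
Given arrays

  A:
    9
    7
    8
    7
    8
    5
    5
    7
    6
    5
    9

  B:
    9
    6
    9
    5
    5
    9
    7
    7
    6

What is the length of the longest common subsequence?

Pick 9 [1,3] → 5 [6,4] → 5 [7,5] → 7 [8,8] → 6 [9,9]; all 5 values appear in both, in order, and the DP table's final entry dp[11][9] is also 5, so no common subsequence is longer.

5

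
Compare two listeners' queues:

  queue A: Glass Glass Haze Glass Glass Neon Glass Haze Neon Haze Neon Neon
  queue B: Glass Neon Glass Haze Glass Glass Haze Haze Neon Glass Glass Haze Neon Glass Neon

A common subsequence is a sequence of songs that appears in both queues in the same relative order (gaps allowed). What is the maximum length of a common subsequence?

10

Taking Glass [1,1] → Glass [2,3] → Haze [3,4] → Glass [4,5] → Glass [5,6] → Neon [6,9] → Glass [7,11] → Haze [8,12] → Neon [9,13] → Neon [12,15] gives a common subsequence of length 10. The LCS DP gives dp[12][15] = 10, so this is optimal.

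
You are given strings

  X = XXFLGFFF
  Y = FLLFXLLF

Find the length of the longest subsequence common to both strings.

Let dp[i][j] be the LCS length of the first i characters of X and the first j characters of Y. dp[i][j] = dp[i-1][j-1]+1 when the i-th and j-th characters match, else max(dp[i-1][j], dp[i][j-1]).
    ·  F  L  L  F  X  L  L  F
 ·  0  0  0  0  0  0  0  0  0
 X  0  0  0  0  0  1  1  1  1
 X  0  0  0  0  0  1  1  1  1
 F  0  1  1  1  1  1  1  1  2
 L  0  1  2  2  2  2  2  2  2
 G  0  1  2  2  2  2  2  2  2
 F  0  1  2  2  3  3  3  3  3
 F  0  1  2  2  3  3  3  3  4
 F  0  1  2  2  3  3  3  3  4
dp[8][8] = 4. One LCS (by backtracking along matches): FLFF.

4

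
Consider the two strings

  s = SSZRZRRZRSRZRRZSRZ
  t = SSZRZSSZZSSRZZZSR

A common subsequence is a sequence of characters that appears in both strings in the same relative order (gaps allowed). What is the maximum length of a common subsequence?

One common subsequence of length 12: S (s #1, t #1) → S (s #2, t #2) → Z (s #3, t #3) → R (s #4, t #4) → Z (s #5, t #8) → Z (s #8, t #9) → S (s #10, t #11) → R (s #11, t #12) → Z (s #12, t #14) → Z (s #15, t #15) → S (s #16, t #16) → R (s #17, t #17), and the DP table's final entry dp[18][17] is also 12, so no common subsequence is longer.

12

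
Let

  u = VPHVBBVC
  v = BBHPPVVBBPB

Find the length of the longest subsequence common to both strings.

Let dp[i][j] be the LCS length of the first i characters of u and the first j characters of v. dp[i][j] = dp[i-1][j-1]+1 when the i-th and j-th characters match, else max(dp[i-1][j], dp[i][j-1]).
    ·  B  B  H  P  P  V  V  B  B  P  B
 ·  0  0  0  0  0  0  0  0  0  0  0  0
 V  0  0  0  0  0  0  1  1  1  1  1  1
 P  0  0  0  0  1  1  1  1  1  1  2  2
 H  0  0  0  1  1  1  1  1  1  1  2  2
 V  0  0  0  1  1  1  2  2  2  2  2  2
 B  0  1  1  1  1  1  2  2  3  3  3  3
 B  0  1  2  2  2  2  2  2  3  4  4  4
 V  0  1  2  2  2  2  3  3  3  4  4  4
 C  0  1  2  2  2  2  3  3  3  4  4  4
dp[8][11] = 4. One LCS (by backtracking along matches): VVBB.

4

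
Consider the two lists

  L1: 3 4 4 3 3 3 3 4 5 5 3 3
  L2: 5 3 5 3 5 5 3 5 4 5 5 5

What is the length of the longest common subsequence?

6

Let dp[i][j] be the LCS length of the first i values of L1 and the first j values of L2. dp[i][j] = dp[i-1][j-1]+1 when the i-th and j-th values match, else max(dp[i-1][j], dp[i][j-1]).
    ·  5  3  5  3  5  5  3  5  4  5  5  5
 ·  0  0  0  0  0  0  0  0  0  0  0  0  0
 3  0  0  1  1  1  1  1  1  1  1  1  1  1
 4  0  0  1  1  1  1  1  1  1  2  2  2  2
 4  0  0  1  1  1  1  1  1  1  2  2  2  2
 3  0  0  1  1  2  2  2  2  2  2  2  2  2
 3  0  0  1  1  2  2  2  3  3  3  3  3  3
 3  0  0  1  1  2  2  2  3  3  3  3  3  3
 3  0  0  1  1  2  2  2  3  3  3  3  3  3
 4  0  0  1  1  2  2  2  3  3  4  4  4  4
 5  0  1  1  2  2  3  3  3  4  4  5  5  5
 5  0  1  1  2  2  3  4  4  4  4  5  6  6
 3  0  1  2  2  3  3  4  5  5  5  5  6  6
 3  0  1  2  2  3  3  4  5  5  5  5  6  6
dp[12][12] = 6. One LCS (by backtracking along matches): 3, 3, 3, 4, 5, 5.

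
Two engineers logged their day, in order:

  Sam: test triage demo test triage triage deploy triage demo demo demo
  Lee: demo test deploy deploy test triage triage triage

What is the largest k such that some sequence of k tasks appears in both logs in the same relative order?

Match test [1,2], then test [4,5], then triage [5,6], then triage [6,7], then triage [8,8] — 5 tasks in the same relative order in both. Since dp[11][8] = 5, nothing longer is possible.

5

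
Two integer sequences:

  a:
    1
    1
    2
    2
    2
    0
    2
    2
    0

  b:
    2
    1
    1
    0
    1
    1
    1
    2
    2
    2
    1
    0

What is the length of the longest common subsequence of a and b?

Taking 1 [1,6]; then 1 [2,7]; then 2 [3,8]; then 2 [4,9]; then 2 [5,10]; then 0 [9,12] gives a common subsequence of length 6. Since dp[9][12] = 6, nothing longer is possible.

6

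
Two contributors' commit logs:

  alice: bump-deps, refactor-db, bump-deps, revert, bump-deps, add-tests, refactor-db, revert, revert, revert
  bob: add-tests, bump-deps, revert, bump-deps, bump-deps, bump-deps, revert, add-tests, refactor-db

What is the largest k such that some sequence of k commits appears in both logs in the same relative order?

One common subsequence of length 5: bump-deps (alice #1, bob #5) → bump-deps (alice #3, bob #6) → revert (alice #4, bob #7) → add-tests (alice #6, bob #8) → refactor-db (alice #7, bob #9), and the DP table's final entry dp[10][9] is also 5, so no common subsequence is longer.

5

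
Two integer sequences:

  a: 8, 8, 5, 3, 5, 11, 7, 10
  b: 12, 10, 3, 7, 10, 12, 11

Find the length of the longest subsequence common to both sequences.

Taking 3 at a[4]=b[3], then 7 at a[7]=b[4], then 10 at a[8]=b[5] gives a common subsequence of length 3, and the DP table's final entry dp[8][7] is also 3, so no common subsequence is longer.

3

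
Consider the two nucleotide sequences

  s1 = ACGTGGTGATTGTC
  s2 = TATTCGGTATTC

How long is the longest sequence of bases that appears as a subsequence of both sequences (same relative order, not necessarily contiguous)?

9

Taking A at s1[1]=s2[2] → C at s1[2]=s2[5] → G at s1[5]=s2[6] → G at s1[6]=s2[7] → T at s1[7]=s2[8] → A at s1[9]=s2[9] → T at s1[11]=s2[10] → T at s1[13]=s2[11] → C at s1[14]=s2[12] gives a common subsequence of length 9. The LCS DP gives dp[14][12] = 9, so this is optimal.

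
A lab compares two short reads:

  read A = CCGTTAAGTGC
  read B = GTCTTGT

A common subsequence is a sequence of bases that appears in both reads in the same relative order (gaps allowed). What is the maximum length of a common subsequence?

5

Taking C (read A #2, read B #3), T (read A #4, read B #4), T (read A #5, read B #5), G (read A #8, read B #6), T (read A #9, read B #7) gives a common subsequence of length 5. Since dp[11][7] = 5, nothing longer is possible.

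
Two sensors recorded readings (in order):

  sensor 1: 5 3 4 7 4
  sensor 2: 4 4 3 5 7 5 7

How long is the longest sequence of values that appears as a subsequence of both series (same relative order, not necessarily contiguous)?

2

Let dp[i][j] be the LCS length of the first i values of sensor 1 and the first j values of sensor 2. dp[i][j] = dp[i-1][j-1]+1 when the i-th and j-th values match, else max(dp[i-1][j], dp[i][j-1]).
    ·  4  4  3  5  7  5  7
 ·  0  0  0  0  0  0  0  0
 5  0  0  0  0  1  1  1  1
 3  0  0  0  1  1  1  1  1
 4  0  1  1  1  1  1  1  1
 7  0  1  1  1  1  2  2  2
 4  0  1  2  2  2  2  2  2
dp[5][7] = 2. One LCS (by backtracking along matches): 5, 7.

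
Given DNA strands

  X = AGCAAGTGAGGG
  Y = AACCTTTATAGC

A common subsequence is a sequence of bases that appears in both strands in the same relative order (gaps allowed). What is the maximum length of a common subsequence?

Let dp[i][j] be the LCS length of the first i bases of X and the first j bases of Y. dp[i][j] = dp[i-1][j-1]+1 when the i-th and j-th bases match, else max(dp[i-1][j], dp[i][j-1]).
    ·  A  A  C  C  T  T  T  A  T  A  G  C
 ·  0  0  0  0  0  0  0  0  0  0  0  0  0
 A  0  1  1  1  1  1  1  1  1  1  1  1  1
 G  0  1  1  1  1  1  1  1  1  1  1  2  2
 C  0  1  1  2  2  2  2  2  2  2  2  2  3
 A  0  1  2  2  2  2  2  2  3  3  3  3  3
 A  0  1  2  2  2  2  2  2  3  3  4  4  4
 G  0  1  2  2  2  2  2  2  3  3  4  5  5
 T  0  1  2  2  2  3  3  3  3  4  4  5  5
 G  0  1  2  2  2  3  3  3  3  4  4  5  5
 A  0  1  2  2  2  3  3  3  4  4  5  5  5
 G  0  1  2  2  2  3  3  3  4  4  5  6  6
 G  0  1  2  2  2  3  3  3  4  4  5  6  6
 G  0  1  2  2  2  3  3  3  4  4  5  6  6
dp[12][12] = 6. One LCS (by backtracking along matches): ACATAG.

6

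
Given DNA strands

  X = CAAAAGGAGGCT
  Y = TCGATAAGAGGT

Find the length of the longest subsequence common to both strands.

One common subsequence of length 9: C [1,2], then A [2,4], then A [4,6], then A [5,7], then G [7,8], then A [8,9], then G [9,10], then G [10,11], then T [12,12]. The LCS DP gives dp[12][12] = 9, so this is optimal.

9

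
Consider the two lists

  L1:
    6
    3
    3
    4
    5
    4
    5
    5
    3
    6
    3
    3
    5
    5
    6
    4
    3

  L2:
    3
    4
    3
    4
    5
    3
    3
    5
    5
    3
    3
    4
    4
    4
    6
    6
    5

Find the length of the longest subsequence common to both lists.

9

Pick 3 at L1[2]=L2[1], 3 at L1[3]=L2[3], 4 at L1[4]=L2[4], 5 at L1[5]=L2[5], 5 at L1[7]=L2[8], 5 at L1[8]=L2[9], 3 at L1[9]=L2[11], 6 at L1[10]=L2[16], 5 at L1[14]=L2[17]; all 9 values appear in both, in order, and the DP table's final entry dp[17][17] is also 9, so no common subsequence is longer.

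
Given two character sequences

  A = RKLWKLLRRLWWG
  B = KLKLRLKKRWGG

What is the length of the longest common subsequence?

8

Pick K [2,1]; then L [3,2]; then K [5,3]; then L [6,4]; then L [7,6]; then R [9,9]; then W [11,10]; then G [13,12]; all 8 characters appear in both, in order. The LCS DP gives dp[13][12] = 8, so this is optimal.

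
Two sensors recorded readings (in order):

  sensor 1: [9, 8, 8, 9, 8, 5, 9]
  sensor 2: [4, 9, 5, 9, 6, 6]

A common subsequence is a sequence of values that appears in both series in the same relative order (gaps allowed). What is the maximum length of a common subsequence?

One common subsequence of length 3: 9 (sensor 1 #4, sensor 2 #2), 5 (sensor 1 #6, sensor 2 #3), 9 (sensor 1 #7, sensor 2 #4). dp[7][6] = 3 confirms this is the maximum.

3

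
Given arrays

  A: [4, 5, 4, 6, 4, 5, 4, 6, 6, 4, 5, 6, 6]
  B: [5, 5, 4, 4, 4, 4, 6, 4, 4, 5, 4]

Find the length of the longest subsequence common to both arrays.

Match 4 at A[1]=B[3], then 4 at A[3]=B[4], then 4 at A[5]=B[5], then 4 at A[7]=B[6], then 6 at A[8]=B[7], then 4 at A[10]=B[9], then 5 at A[11]=B[10] — 7 values in the same relative order in both, and the DP table's final entry dp[13][11] is also 7, so no common subsequence is longer.

7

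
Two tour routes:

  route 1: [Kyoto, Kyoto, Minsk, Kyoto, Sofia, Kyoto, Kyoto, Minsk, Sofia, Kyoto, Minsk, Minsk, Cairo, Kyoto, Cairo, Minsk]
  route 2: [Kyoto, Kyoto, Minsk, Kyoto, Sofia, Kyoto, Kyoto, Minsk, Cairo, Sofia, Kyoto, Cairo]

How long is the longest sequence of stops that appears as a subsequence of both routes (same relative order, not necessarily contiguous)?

11

One common subsequence of length 11: Kyoto (route 1 #1, route 2 #1) → Kyoto (route 1 #2, route 2 #2) → Minsk (route 1 #3, route 2 #3) → Kyoto (route 1 #4, route 2 #4) → Sofia (route 1 #5, route 2 #5) → Kyoto (route 1 #6, route 2 #6) → Kyoto (route 1 #7, route 2 #7) → Minsk (route 1 #8, route 2 #8) → Sofia (route 1 #9, route 2 #10) → Kyoto (route 1 #14, route 2 #11) → Cairo (route 1 #15, route 2 #12). Since dp[16][12] = 11, nothing longer is possible.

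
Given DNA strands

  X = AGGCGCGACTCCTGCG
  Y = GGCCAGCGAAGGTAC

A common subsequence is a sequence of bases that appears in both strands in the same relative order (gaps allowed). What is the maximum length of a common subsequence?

9

One common subsequence of length 9: G [2,1]; then G [3,2]; then C [4,4]; then G [5,6]; then C [6,7]; then G [7,8]; then A [8,10]; then T [10,13]; then C [15,15], and the DP table's final entry dp[16][15] is also 9, so no common subsequence is longer.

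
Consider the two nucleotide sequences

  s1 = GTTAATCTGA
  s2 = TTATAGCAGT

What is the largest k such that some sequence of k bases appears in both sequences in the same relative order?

6

Let dp[i][j] be the LCS length of the first i bases of s1 and the first j bases of s2. dp[i][j] = dp[i-1][j-1]+1 when the i-th and j-th bases match, else max(dp[i-1][j], dp[i][j-1]).
    ·  T  T  A  T  A  G  C  A  G  T
 ·  0  0  0  0  0  0  0  0  0  0  0
 G  0  0  0  0  0  0  1  1  1  1  1
 T  0  1  1  1  1  1  1  1  1  1  2
 T  0  1  2  2  2  2  2  2  2  2  2
 A  0  1  2  3  3  3  3  3  3  3  3
 A  0  1  2  3  3  4  4  4  4  4  4
 T  0  1  2  3  4  4  4  4  4  4  5
 C  0  1  2  3  4  4  4  5  5  5  5
 T  0  1  2  3  4  4  4  5  5  5  6
 G  0  1  2  3  4  4  5  5  5  6  6
 A  0  1  2  3  4  5  5  5  6  6  6
dp[10][10] = 6. One LCS (by backtracking along matches): TTAACT.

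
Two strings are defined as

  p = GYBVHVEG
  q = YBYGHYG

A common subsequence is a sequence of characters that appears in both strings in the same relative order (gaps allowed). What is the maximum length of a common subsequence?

Taking Y (p #2, q #1) → B (p #3, q #2) → H (p #5, q #5) → G (p #8, q #7) gives a common subsequence of length 4. Since dp[8][7] = 4, nothing longer is possible.

4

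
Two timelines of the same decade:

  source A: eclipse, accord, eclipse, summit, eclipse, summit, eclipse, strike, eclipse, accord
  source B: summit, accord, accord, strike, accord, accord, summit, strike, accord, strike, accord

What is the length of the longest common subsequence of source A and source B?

Pick accord [2,6]; then summit [4,7]; then strike [8,10]; then accord [10,11]; all 4 events appear in both, in order. The LCS DP gives dp[10][11] = 4, so this is optimal.

4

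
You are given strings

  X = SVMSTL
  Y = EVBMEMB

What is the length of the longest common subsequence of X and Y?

2

Match V at X[2]=Y[2], then M at X[3]=Y[6] — 2 characters in the same relative order in both. The LCS DP gives dp[6][7] = 2, so this is optimal.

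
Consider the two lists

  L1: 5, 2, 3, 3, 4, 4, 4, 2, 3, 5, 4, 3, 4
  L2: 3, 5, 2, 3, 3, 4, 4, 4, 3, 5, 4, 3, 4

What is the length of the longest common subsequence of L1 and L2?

12

Pick 5 at L1[1]=L2[2]; then 2 at L1[2]=L2[3]; then 3 at L1[3]=L2[4]; then 3 at L1[4]=L2[5]; then 4 at L1[5]=L2[6]; then 4 at L1[6]=L2[7]; then 4 at L1[7]=L2[8]; then 3 at L1[9]=L2[9]; then 5 at L1[10]=L2[10]; then 4 at L1[11]=L2[11]; then 3 at L1[12]=L2[12]; then 4 at L1[13]=L2[13]; all 12 values appear in both, in order. The LCS DP gives dp[13][13] = 12, so this is optimal.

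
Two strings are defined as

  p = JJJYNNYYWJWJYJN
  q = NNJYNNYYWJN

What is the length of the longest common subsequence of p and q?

Taking J [3,3], then Y [4,4], then N [5,5], then N [6,6], then Y [7,7], then Y [8,8], then W [11,9], then J [14,10], then N [15,11] gives a common subsequence of length 9. Since dp[15][11] = 9, nothing longer is possible.

9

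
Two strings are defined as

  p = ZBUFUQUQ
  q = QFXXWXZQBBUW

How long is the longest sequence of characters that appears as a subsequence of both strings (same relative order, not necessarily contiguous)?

One common subsequence of length 3: Z at p[1]=q[7] → B at p[2]=q[10] → U at p[3]=q[11]. dp[8][12] = 3 confirms this is the maximum.

3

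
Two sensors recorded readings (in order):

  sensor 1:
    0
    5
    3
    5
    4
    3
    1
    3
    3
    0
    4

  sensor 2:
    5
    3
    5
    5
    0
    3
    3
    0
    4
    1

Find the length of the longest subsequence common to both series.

Match 5 at sensor 1[2]=sensor 2[1]; then 3 at sensor 1[3]=sensor 2[2]; then 5 at sensor 1[4]=sensor 2[4]; then 3 at sensor 1[8]=sensor 2[6]; then 3 at sensor 1[9]=sensor 2[7]; then 0 at sensor 1[10]=sensor 2[8]; then 4 at sensor 1[11]=sensor 2[9] — 7 values in the same relative order in both. dp[11][10] = 7 confirms this is the maximum.

7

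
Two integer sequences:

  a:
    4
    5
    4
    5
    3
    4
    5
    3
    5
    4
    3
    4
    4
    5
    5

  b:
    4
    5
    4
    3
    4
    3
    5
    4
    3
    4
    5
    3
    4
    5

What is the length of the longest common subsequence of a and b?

Taking 4 (a #1, b #1) → 5 (a #2, b #2) → 4 (a #3, b #3) → 3 (a #5, b #4) → 4 (a #6, b #5) → 3 (a #8, b #6) → 5 (a #9, b #7) → 4 (a #10, b #8) → 3 (a #11, b #9) → 4 (a #12, b #10) → 4 (a #13, b #13) → 5 (a #15, b #14) gives a common subsequence of length 12. The LCS DP gives dp[15][14] = 12, so this is optimal.

12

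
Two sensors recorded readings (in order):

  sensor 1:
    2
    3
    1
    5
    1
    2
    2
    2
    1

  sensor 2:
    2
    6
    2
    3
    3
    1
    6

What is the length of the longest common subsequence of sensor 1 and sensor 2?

3

Let dp[i][j] be the LCS length of the first i values of sensor 1 and the first j values of sensor 2. dp[i][j] = dp[i-1][j-1]+1 when the i-th and j-th values match, else max(dp[i-1][j], dp[i][j-1]).
    ·  2  6  2  3  3  1  6
 ·  0  0  0  0  0  0  0  0
 2  0  1  1  1  1  1  1  1
 3  0  1  1  1  2  2  2  2
 1  0  1  1  1  2  2  3  3
 5  0  1  1  1  2  2  3  3
 1  0  1  1  1  2  2  3  3
 2  0  1  1  2  2  2  3  3
 2  0  1  1  2  2  2  3  3
 2  0  1  1  2  2  2  3  3
 1  0  1  1  2  2  2  3  3
dp[9][7] = 3. One LCS (by backtracking along matches): 2, 3, 1.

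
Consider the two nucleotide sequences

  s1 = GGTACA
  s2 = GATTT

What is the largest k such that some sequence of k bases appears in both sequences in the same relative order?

2

Let dp[i][j] be the LCS length of the first i bases of s1 and the first j bases of s2. dp[i][j] = dp[i-1][j-1]+1 when the i-th and j-th bases match, else max(dp[i-1][j], dp[i][j-1]).
    ·  G  A  T  T  T
 ·  0  0  0  0  0  0
 G  0  1  1  1  1  1
 G  0  1  1  1  1  1
 T  0  1  1  2  2  2
 A  0  1  2  2  2  2
 C  0  1  2  2  2  2
 A  0  1  2  2  2  2
dp[6][5] = 2. One LCS (by backtracking along matches): GT.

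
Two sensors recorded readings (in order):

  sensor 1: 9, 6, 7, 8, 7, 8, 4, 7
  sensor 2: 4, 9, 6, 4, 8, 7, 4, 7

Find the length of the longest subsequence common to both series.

One common subsequence of length 6: 9 [1,2], then 6 [2,3], then 8 [4,5], then 7 [5,6], then 4 [7,7], then 7 [8,8]. Since dp[8][8] = 6, nothing longer is possible.

6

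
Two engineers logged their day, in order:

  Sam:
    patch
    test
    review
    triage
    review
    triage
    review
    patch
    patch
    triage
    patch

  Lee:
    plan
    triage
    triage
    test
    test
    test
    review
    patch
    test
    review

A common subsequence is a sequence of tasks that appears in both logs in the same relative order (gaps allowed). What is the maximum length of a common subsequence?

4

Match triage (Sam #4, Lee #2); then triage (Sam #6, Lee #3); then review (Sam #7, Lee #7); then patch (Sam #8, Lee #8) — 4 tasks in the same relative order in both. Since dp[11][10] = 4, nothing longer is possible.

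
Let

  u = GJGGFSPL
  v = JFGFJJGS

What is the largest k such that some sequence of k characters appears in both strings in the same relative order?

4

One common subsequence of length 4: G (u #1, v #3), J (u #2, v #6), G (u #4, v #7), S (u #6, v #8). Since dp[8][8] = 4, nothing longer is possible.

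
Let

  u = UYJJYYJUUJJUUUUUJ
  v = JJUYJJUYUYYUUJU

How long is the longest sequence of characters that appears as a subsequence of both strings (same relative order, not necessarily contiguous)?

Pick U [1,3] → Y [2,4] → J [3,5] → J [4,6] → Y [5,10] → Y [6,11] → U [8,12] → U [9,13] → J [11,14] → U [16,15]; all 10 characters appear in both, in order, and the DP table's final entry dp[17][15] is also 10, so no common subsequence is longer.

10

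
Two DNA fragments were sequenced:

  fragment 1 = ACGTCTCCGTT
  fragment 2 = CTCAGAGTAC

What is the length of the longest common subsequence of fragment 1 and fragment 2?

Taking C (fragment 1 #2, fragment 2 #1); then T (fragment 1 #4, fragment 2 #2); then C (fragment 1 #5, fragment 2 #3); then T (fragment 1 #6, fragment 2 #8); then C (fragment 1 #8, fragment 2 #10) gives a common subsequence of length 5. dp[11][10] = 5 confirms this is the maximum.

5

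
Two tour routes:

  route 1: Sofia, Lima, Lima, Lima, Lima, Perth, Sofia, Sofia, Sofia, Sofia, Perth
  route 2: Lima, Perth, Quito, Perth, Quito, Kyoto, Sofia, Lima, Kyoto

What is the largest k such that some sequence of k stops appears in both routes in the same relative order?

One common subsequence of length 3: Lima [2,1] → Perth [6,4] → Sofia [7,7]. Since dp[11][9] = 3, nothing longer is possible.

3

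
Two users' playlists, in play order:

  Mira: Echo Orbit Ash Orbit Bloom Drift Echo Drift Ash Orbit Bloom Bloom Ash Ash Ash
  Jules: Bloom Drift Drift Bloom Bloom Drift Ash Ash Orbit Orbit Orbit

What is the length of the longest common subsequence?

7

Taking Bloom [5,1], then Drift [6,2], then Drift [8,3], then Bloom [11,4], then Bloom [12,5], then Ash [13,7], then Ash [14,8] gives a common subsequence of length 7. Since dp[15][11] = 7, nothing longer is possible.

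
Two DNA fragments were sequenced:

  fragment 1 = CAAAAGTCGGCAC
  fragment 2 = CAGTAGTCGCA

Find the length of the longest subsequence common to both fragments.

9

Taking C (fragment 1 #1, fragment 2 #1), then A (fragment 1 #2, fragment 2 #2), then A (fragment 1 #5, fragment 2 #5), then G (fragment 1 #6, fragment 2 #6), then T (fragment 1 #7, fragment 2 #7), then C (fragment 1 #8, fragment 2 #8), then G (fragment 1 #10, fragment 2 #9), then C (fragment 1 #11, fragment 2 #10), then A (fragment 1 #12, fragment 2 #11) gives a common subsequence of length 9, and the DP table's final entry dp[13][11] is also 9, so no common subsequence is longer.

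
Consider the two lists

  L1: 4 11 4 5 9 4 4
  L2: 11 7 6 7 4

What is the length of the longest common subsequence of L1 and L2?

2

Let dp[i][j] be the LCS length of the first i values of L1 and the first j values of L2. dp[i][j] = dp[i-1][j-1]+1 when the i-th and j-th values match, else max(dp[i-1][j], dp[i][j-1]).
    · 11  7  6  7  4
 ·  0  0  0  0  0  0
 4  0  0  0  0  0  1
11  0  1  1  1  1  1
 4  0  1  1  1  1  2
 5  0  1  1  1  1  2
 9  0  1  1  1  1  2
 4  0  1  1  1  1  2
 4  0  1  1  1  1  2
dp[7][5] = 2. One LCS (by backtracking along matches): 11, 4.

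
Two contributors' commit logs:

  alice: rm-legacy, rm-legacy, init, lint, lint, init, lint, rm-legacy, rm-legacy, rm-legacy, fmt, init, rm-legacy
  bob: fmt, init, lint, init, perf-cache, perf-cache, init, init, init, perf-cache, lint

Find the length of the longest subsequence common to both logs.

Pick init [3,2] → lint [4,3] → init [6,9] → lint [7,11]; all 4 commits appear in both, in order. dp[13][11] = 4 confirms this is the maximum.

4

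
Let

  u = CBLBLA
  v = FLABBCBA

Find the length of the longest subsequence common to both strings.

Let dp[i][j] be the LCS length of the first i characters of u and the first j characters of v. dp[i][j] = dp[i-1][j-1]+1 when the i-th and j-th characters match, else max(dp[i-1][j], dp[i][j-1]).
    ·  F  L  A  B  B  C  B  A
 ·  0  0  0  0  0  0  0  0  0
 C  0  0  0  0  0  0  1  1  1
 B  0  0  0  0  1  1  1  2  2
 L  0  0  1  1  1  1  1  2  2
 B  0  0  1  1  2  2  2  2  2
 L  0  0  1  1  2  2  2  2  2
 A  0  0  1  2  2  2  2  2  3
dp[6][8] = 3. One LCS (by backtracking along matches): CBA.

3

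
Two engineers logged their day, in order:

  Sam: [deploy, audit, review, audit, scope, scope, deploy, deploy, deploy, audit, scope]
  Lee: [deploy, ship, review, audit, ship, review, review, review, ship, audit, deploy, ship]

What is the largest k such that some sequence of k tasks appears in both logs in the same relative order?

5

Pick deploy [1,1], audit [2,4], review [3,8], audit [4,10], deploy [7,11]; all 5 tasks appear in both, in order. The LCS DP gives dp[11][12] = 5, so this is optimal.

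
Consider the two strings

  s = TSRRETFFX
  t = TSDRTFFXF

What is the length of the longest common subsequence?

One common subsequence of length 7: T [1,1], S [2,2], R [4,4], T [6,5], F [7,6], F [8,7], X [9,8]. The LCS DP gives dp[9][9] = 7, so this is optimal.

7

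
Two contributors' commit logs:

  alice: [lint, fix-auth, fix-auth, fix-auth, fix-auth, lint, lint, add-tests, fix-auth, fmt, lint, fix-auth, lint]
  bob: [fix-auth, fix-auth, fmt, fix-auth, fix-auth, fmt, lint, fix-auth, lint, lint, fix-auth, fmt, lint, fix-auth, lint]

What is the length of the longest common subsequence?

Taking fix-auth (alice #2, bob #2) → fix-auth (alice #3, bob #4) → fix-auth (alice #4, bob #5) → fix-auth (alice #5, bob #8) → lint (alice #6, bob #9) → lint (alice #7, bob #10) → fix-auth (alice #9, bob #11) → fmt (alice #10, bob #12) → lint (alice #11, bob #13) → fix-auth (alice #12, bob #14) → lint (alice #13, bob #15) gives a common subsequence of length 11. The LCS DP gives dp[13][15] = 11, so this is optimal.

11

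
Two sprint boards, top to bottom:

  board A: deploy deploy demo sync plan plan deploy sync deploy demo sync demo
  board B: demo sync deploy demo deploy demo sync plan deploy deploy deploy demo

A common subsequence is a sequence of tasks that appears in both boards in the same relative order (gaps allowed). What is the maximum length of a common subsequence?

8

Pick deploy at board A[1]=board B[3], deploy at board A[2]=board B[5], demo at board A[3]=board B[6], sync at board A[4]=board B[7], plan at board A[5]=board B[8], deploy at board A[7]=board B[10], deploy at board A[9]=board B[11], demo at board A[12]=board B[12]; all 8 tasks appear in both, in order. dp[12][12] = 8 confirms this is the maximum.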